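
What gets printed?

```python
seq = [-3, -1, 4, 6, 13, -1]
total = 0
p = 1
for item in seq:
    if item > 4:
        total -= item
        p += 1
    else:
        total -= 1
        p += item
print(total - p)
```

item=-3: not >4, total = 0-1 = -1; p=-2
item=-1: not >4, total = (-1)-1 = -2; p=-3
item=4: not >4, total = (-2)-1 = -3; p=1
item=6: >4, total = (-3)-6 = -9; p=2
item=13: >4, total = (-9)-13 = -22; p=3
item=-1: not >4, total = (-22)-1 = -23; p=2
total-p = (-23)-2 = -25

-25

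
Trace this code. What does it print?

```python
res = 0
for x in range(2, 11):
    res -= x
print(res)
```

x=2: res = 0-2 = -2
x=3: res = (-2)-3 = -5
x=4: res = (-5)-4 = -9
x=5: res = (-9)-5 = -14
x=6: res = (-14)-6 = -20
x=7: res = (-20)-7 = -27
x=8: res = (-27)-8 = -35
x=9: res = (-35)-9 = -44
x=10: res = (-44)-10 = -54

-54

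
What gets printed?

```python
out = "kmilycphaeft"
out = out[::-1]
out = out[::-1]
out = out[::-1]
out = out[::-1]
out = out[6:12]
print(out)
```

reverse → 'tfeahpcylimk'
reverse → 'kmilycphaeft'
reverse → 'tfeahpcylimk'
reverse → 'kmilycphaeft'
slice [6:12] → 'phaeft'

phaeft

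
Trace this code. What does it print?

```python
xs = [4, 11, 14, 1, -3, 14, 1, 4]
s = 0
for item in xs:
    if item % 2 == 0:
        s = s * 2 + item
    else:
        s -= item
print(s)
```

item=4: even, s = 0*2+4 = 4
item=11: not even, s = 4-11 = -7
item=14: even, s = (-7)*2+14 = 0
item=1: not even, s = 0-1 = -1
item=-3: not even, s = (-1)-(-3) = 2
item=14: even, s = 2*2+14 = 18
item=1: not even, s = 18-1 = 17
item=4: even, s = 17*2+4 = 38

38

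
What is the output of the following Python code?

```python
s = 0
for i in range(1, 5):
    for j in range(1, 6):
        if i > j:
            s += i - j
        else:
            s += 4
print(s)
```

66

i=1,j=1: not 1>1, s = 0+4 = 4
i=1,j=2: not 1>2, s = 4+4 = 8
i=1,j=3: not 1>3, s = 8+4 = 12
i=1,j=4: not 1>4, s = 12+4 = 16
i=1,j=5: not 1>5, s = 16+4 = 20
i=2,j=1: 2>1, s = 20+1 = 21
i=2,j=2: not 2>2, s = 21+4 = 25
i=2,j=3: not 2>3, s = 25+4 = 29
i=2,j=4: not 2>4, s = 29+4 = 33
i=2,j=5: not 2>5, s = 33+4 = 37
i=3,j=1: 3>1, s = 37+2 = 39
i=3,j=2: 3>2, s = 39+1 = 40
i=3,j=3: not 3>3, s = 40+4 = 44
i=3,j=4: not 3>4, s = 44+4 = 48
i=3,j=5: not 3>5, s = 48+4 = 52
i=4,j=1: 4>1, s = 52+3 = 55
i=4,j=2: 4>2, s = 55+2 = 57
i=4,j=3: 4>3, s = 57+1 = 58
i=4,j=4: not 4>4, s = 58+4 = 62
i=4,j=5: not 4>5, s = 62+4 = 66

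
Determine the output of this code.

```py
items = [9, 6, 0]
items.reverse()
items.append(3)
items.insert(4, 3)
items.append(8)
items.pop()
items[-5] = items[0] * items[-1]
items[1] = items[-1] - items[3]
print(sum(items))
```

15

reverse → [0, 6, 9]
append 3 → [0, 6, 9, 3]
insert 3 at 4 → [0, 6, 9, 3, 3]
append 8 → [0, 6, 9, 3, 3, 8]
pop() removes 8 → [0, 6, 9, 3, 3]
items[-5] = items[0]*items[-1] = 0*3 = 0 → [0, 6, 9, 3, 3]
items[1] = items[-1]-items[3] = 3-3 = 0 → [0, 0, 9, 3, 3]
sum = 15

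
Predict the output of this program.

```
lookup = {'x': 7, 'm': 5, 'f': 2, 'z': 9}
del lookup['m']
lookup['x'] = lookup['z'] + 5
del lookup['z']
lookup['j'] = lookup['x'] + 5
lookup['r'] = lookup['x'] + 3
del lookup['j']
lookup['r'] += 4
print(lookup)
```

{'x': 14, 'f': 2, 'r': 21}

del 'm' → {'x': 7, 'f': 2, 'z': 9}
lookup['x'] = lookup['z']+5 = 14 → {'x': 14, 'f': 2, 'z': 9}
del 'z' → {'x': 14, 'f': 2}
lookup['j'] = lookup['x']+5 = 19 → {'x': 14, 'f': 2, 'j': 19}
lookup['r'] = lookup['x']+3 = 17 → {'x': 14, 'f': 2, 'j': 19, 'r': 17}
del 'j' → {'x': 14, 'f': 2, 'r': 17}
lookup['r'] = 17+4 = 21 → {'x': 14, 'f': 2, 'r': 21}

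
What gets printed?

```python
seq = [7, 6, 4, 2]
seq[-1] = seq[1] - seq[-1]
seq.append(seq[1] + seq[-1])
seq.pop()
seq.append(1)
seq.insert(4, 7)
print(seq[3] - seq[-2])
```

-3

seq[-1] = seq[1]-seq[-1] = 6-2 = 4 → [7, 6, 4, 4]
append seq[1]+seq[-1] = 6+4 = 10 → [7, 6, 4, 4, 10]
pop() removes 10 → [7, 6, 4, 4]
append 1 → [7, 6, 4, 4, 1]
insert 7 at 4 → [7, 6, 4, 4, 7, 1]
seq[3]-seq[-2] = 4-7 = -3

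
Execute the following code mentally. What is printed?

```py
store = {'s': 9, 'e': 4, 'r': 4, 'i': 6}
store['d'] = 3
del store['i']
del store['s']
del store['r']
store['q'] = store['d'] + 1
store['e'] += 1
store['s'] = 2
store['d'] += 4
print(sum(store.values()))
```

store['d'] = 3 → {'s': 9, 'e': 4, 'r': 4, 'i': 6, 'd': 3}
del 'i' → {'s': 9, 'e': 4, 'r': 4, 'd': 3}
del 's' → {'e': 4, 'r': 4, 'd': 3}
del 'r' → {'e': 4, 'd': 3}
store['q'] = store['d']+1 = 4 → {'e': 4, 'd': 3, 'q': 4}
store['e'] = 4+1 = 5 → {'e': 5, 'd': 3, 'q': 4}
store['s'] = 2 → {'e': 5, 'd': 3, 'q': 4, 's': 2}
store['d'] = 3+4 = 7 → {'e': 5, 'd': 7, 'q': 4, 's': 2}
sum of values = 18

18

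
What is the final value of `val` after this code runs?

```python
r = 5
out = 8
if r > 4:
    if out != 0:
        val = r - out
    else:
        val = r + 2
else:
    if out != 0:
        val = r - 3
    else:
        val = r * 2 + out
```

-3

r=5, out=8
r > 4 is True; out != 0 is True
→ val = r - out = -3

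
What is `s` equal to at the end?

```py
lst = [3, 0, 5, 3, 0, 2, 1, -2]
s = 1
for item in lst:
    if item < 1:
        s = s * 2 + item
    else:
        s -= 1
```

-14

item=3: not <1, s = 1-1 = 0
item=0: <1, s = 0*2+0 = 0
item=5: not <1, s = 0-1 = -1
item=3: not <1, s = (-1)-1 = -2
item=0: <1, s = (-2)*2+0 = -4
item=2: not <1, s = (-4)-1 = -5
item=1: not <1, s = (-5)-1 = -6
item=-2: <1, s = (-6)*2+(-2) = -14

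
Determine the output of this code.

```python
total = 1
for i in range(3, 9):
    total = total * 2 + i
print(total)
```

310

i=3: total = 1*2+3 = 5
i=4: total = 5*2+4 = 14
i=5: total = 14*2+5 = 33
i=6: total = 33*2+6 = 72
i=7: total = 72*2+7 = 151
i=8: total = 151*2+8 = 310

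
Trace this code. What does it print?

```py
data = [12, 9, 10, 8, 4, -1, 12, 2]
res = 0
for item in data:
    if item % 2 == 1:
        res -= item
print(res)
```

item=12: not odd
item=9: odd, res = 0-9 = -9
item=10: not odd
item=8: not odd
item=4: not odd
item=-1: odd, res = (-9)-(-1) = -8
item=12: not odd
item=2: not odd

-8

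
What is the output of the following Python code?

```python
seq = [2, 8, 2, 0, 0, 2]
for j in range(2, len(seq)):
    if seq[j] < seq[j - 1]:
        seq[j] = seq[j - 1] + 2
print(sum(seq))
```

62

j=2: 2<8, seq[2] = 8+2 = 10 → [2, 8, 10, 0, 0, 2]
j=3: 0<10, seq[3] = 10+2 = 12 → [2, 8, 10, 12, 0, 2]
j=4: 0<12, seq[4] = 12+2 = 14 → [2, 8, 10, 12, 14, 2]
j=5: 2<14, seq[5] = 14+2 = 16 → [2, 8, 10, 12, 14, 16]
sum = 62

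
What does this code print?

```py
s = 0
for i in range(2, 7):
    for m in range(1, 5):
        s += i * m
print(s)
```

i=2,m=1: s = 0+2 = 2
i=2,m=2: s = 2+4 = 6
i=2,m=3: s = 6+6 = 12
i=2,m=4: s = 12+8 = 20
i=3,m=1: s = 20+3 = 23
i=3,m=2: s = 23+6 = 29
i=3,m=3: s = 29+9 = 38
i=3,m=4: s = 38+12 = 50
i=4,m=1: s = 50+4 = 54
i=4,m=2: s = 54+8 = 62
i=4,m=3: s = 62+12 = 74
i=4,m=4: s = 74+16 = 90
i=5,m=1: s = 90+5 = 95
i=5,m=2: s = 95+10 = 105
i=5,m=3: s = 105+15 = 120
i=5,m=4: s = 120+20 = 140
i=6,m=1: s = 140+6 = 146
i=6,m=2: s = 146+12 = 158
i=6,m=3: s = 158+18 = 176
i=6,m=4: s = 176+24 = 200

200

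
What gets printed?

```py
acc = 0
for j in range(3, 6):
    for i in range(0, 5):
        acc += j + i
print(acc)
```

j=3,i=0: acc = 0+3 = 3
j=3,i=1: acc = 3+4 = 7
j=3,i=2: acc = 7+5 = 12
j=3,i=3: acc = 12+6 = 18
j=3,i=4: acc = 18+7 = 25
j=4,i=0: acc = 25+4 = 29
j=4,i=1: acc = 29+5 = 34
j=4,i=2: acc = 34+6 = 40
j=4,i=3: acc = 40+7 = 47
j=4,i=4: acc = 47+8 = 55
j=5,i=0: acc = 55+5 = 60
j=5,i=1: acc = 60+6 = 66
j=5,i=2: acc = 66+7 = 73
j=5,i=3: acc = 73+8 = 81
j=5,i=4: acc = 81+9 = 90

90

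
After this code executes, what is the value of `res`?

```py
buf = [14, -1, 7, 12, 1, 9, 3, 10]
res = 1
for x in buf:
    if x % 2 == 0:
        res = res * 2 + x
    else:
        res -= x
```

48

x=14: even, res = 1*2+14 = 16
x=-1: not even, res = 16-(-1) = 17
x=7: not even, res = 17-7 = 10
x=12: even, res = 10*2+12 = 32
x=1: not even, res = 32-1 = 31
x=9: not even, res = 31-9 = 22
x=3: not even, res = 22-3 = 19
x=10: even, res = 19*2+10 = 48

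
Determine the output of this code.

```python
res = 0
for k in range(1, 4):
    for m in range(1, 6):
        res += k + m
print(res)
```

k=1,m=1: res = 0+2 = 2
k=1,m=2: res = 2+3 = 5
k=1,m=3: res = 5+4 = 9
k=1,m=4: res = 9+5 = 14
k=1,m=5: res = 14+6 = 20
k=2,m=1: res = 20+3 = 23
k=2,m=2: res = 23+4 = 27
k=2,m=3: res = 27+5 = 32
k=2,m=4: res = 32+6 = 38
k=2,m=5: res = 38+7 = 45
k=3,m=1: res = 45+4 = 49
k=3,m=2: res = 49+5 = 54
k=3,m=3: res = 54+6 = 60
k=3,m=4: res = 60+7 = 67
k=3,m=5: res = 67+8 = 75

75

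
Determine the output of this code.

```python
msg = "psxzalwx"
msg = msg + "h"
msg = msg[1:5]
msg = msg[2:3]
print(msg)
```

z

+ 'h' → 'psxzalwxh'
slice [1:5] → 'sxza'
slice [2:3] → 'z'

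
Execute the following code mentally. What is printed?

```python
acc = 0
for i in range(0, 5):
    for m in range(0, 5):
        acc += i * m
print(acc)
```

i=0,m=0: acc = 0+0 = 0
i=0,m=1: acc = 0+0 = 0
i=0,m=2: acc = 0+0 = 0
i=0,m=3: acc = 0+0 = 0
i=0,m=4: acc = 0+0 = 0
i=1,m=0: acc = 0+0 = 0
i=1,m=1: acc = 0+1 = 1
i=1,m=2: acc = 1+2 = 3
i=1,m=3: acc = 3+3 = 6
i=1,m=4: acc = 6+4 = 10
i=2,m=0: acc = 10+0 = 10
i=2,m=1: acc = 10+2 = 12
i=2,m=2: acc = 12+4 = 16
i=2,m=3: acc = 16+6 = 22
i=2,m=4: acc = 22+8 = 30
i=3,m=0: acc = 30+0 = 30
i=3,m=1: acc = 30+3 = 33
i=3,m=2: acc = 33+6 = 39
i=3,m=3: acc = 39+9 = 48
i=3,m=4: acc = 48+12 = 60
i=4,m=0: acc = 60+0 = 60
i=4,m=1: acc = 60+4 = 64
i=4,m=2: acc = 64+8 = 72
i=4,m=3: acc = 72+12 = 84
i=4,m=4: acc = 84+16 = 100

100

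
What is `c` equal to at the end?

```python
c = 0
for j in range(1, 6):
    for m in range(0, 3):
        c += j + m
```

j=1,m=0: c = 0+1 = 1
j=1,m=1: c = 1+2 = 3
j=1,m=2: c = 3+3 = 6
j=2,m=0: c = 6+2 = 8
j=2,m=1: c = 8+3 = 11
j=2,m=2: c = 11+4 = 15
j=3,m=0: c = 15+3 = 18
j=3,m=1: c = 18+4 = 22
j=3,m=2: c = 22+5 = 27
j=4,m=0: c = 27+4 = 31
j=4,m=1: c = 31+5 = 36
j=4,m=2: c = 36+6 = 42
j=5,m=0: c = 42+5 = 47
j=5,m=1: c = 47+6 = 53
j=5,m=2: c = 53+7 = 60

60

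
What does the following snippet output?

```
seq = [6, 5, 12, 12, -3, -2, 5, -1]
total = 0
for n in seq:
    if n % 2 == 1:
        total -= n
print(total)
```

-6

n=6: not odd
n=5: odd, total = 0-5 = -5
n=12: not odd
n=12: not odd
n=-3: odd, total = (-5)-(-3) = -2
n=-2: not odd
n=5: odd, total = (-2)-5 = -7
n=-1: odd, total = (-7)-(-1) = -6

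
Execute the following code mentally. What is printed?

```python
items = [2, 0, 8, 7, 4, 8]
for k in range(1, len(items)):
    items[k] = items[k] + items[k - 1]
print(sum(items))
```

81

k=1: items[1] = 0+2 = 2 → [2, 2, 8, 7, 4, 8]
k=2: items[2] = 8+2 = 10 → [2, 2, 10, 7, 4, 8]
k=3: items[3] = 7+10 = 17 → [2, 2, 10, 17, 4, 8]
k=4: items[4] = 4+17 = 21 → [2, 2, 10, 17, 21, 8]
k=5: items[5] = 8+21 = 29 → [2, 2, 10, 17, 21, 29]
sum = 81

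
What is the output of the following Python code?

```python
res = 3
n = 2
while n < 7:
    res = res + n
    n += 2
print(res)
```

15

n=2: res = 3+2 = 5
n=4: res = 5+4 = 9
n=6: res = 9+6 = 15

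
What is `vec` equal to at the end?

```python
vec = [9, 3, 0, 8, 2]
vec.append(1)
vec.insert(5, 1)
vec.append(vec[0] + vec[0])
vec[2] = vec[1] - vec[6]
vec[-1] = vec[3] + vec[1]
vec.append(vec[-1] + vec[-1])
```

[9, 3, 2, 8, 2, 1, 1, 11, 22]

append 1 → [9, 3, 0, 8, 2, 1]
insert 1 at 5 → [9, 3, 0, 8, 2, 1, 1]
append vec[0]+vec[0] = 9+9 = 18 → [9, 3, 0, 8, 2, 1, 1, 18]
vec[2] = vec[1]-vec[6] = 3-1 = 2 → [9, 3, 2, 8, 2, 1, 1, 18]
vec[-1] = vec[3]+vec[1] = 8+3 = 11 → [9, 3, 2, 8, 2, 1, 1, 11]
append vec[-1]+vec[-1] = 11+11 = 22 → [9, 3, 2, 8, 2, 1, 1, 11, 22]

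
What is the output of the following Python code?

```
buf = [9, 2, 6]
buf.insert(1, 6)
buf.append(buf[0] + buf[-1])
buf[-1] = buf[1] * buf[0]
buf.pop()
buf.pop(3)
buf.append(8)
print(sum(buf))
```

insert 6 at 1 → [9, 6, 2, 6]
append buf[0]+buf[-1] = 9+6 = 15 → [9, 6, 2, 6, 15]
buf[-1] = buf[1]*buf[0] = 6*9 = 54 → [9, 6, 2, 6, 54]
pop() removes 54 → [9, 6, 2, 6]
pop(3) removes 6 → [9, 6, 2]
append 8 → [9, 6, 2, 8]
sum = 25

25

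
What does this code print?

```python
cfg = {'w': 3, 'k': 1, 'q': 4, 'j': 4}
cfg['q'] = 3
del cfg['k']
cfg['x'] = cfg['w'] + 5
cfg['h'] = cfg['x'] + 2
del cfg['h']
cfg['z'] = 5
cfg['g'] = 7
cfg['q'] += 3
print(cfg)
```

{'w': 3, 'q': 6, 'j': 4, 'x': 8, 'z': 5, 'g': 7}

cfg['q'] = 3 → {'w': 3, 'k': 1, 'q': 3, 'j': 4}
del 'k' → {'w': 3, 'q': 3, 'j': 4}
cfg['x'] = cfg['w']+5 = 8 → {'w': 3, 'q': 3, 'j': 4, 'x': 8}
cfg['h'] = cfg['x']+2 = 10 → {'w': 3, 'q': 3, 'j': 4, 'x': 8, 'h': 10}
del 'h' → {'w': 3, 'q': 3, 'j': 4, 'x': 8}
cfg['z'] = 5 → {'w': 3, 'q': 3, 'j': 4, 'x': 8, 'z': 5}
cfg['g'] = 7 → {'w': 3, 'q': 3, 'j': 4, 'x': 8, 'z': 5, 'g': 7}
cfg['q'] = 3+3 = 6 → {'w': 3, 'q': 6, 'j': 4, 'x': 8, 'z': 5, 'g': 7}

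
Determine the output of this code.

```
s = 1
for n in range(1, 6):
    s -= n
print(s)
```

-14

n=1: s = 1-1 = 0
n=2: s = 0-2 = -2
n=3: s = (-2)-3 = -5
n=4: s = (-5)-4 = -9
n=5: s = (-9)-5 = -14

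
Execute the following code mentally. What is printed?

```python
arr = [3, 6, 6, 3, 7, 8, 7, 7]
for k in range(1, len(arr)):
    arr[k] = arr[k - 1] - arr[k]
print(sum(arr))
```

-142

k=1: arr[1] = 3-6 = -3 → [3, -3, 6, 3, 7, 8, 7, 7]
k=2: arr[2] = (-3)-6 = -9 → [3, -3, -9, 3, 7, 8, 7, 7]
k=3: arr[3] = (-9)-3 = -12 → [3, -3, -9, -12, 7, 8, 7, 7]
k=4: arr[4] = (-12)-7 = -19 → [3, -3, -9, -12, -19, 8, 7, 7]
k=5: arr[5] = (-19)-8 = -27 → [3, -3, -9, -12, -19, -27, 7, 7]
k=6: arr[6] = (-27)-7 = -34 → [3, -3, -9, -12, -19, -27, -34, 7]
k=7: arr[7] = (-34)-7 = -41 → [3, -3, -9, -12, -19, -27, -34, -41]
sum = -142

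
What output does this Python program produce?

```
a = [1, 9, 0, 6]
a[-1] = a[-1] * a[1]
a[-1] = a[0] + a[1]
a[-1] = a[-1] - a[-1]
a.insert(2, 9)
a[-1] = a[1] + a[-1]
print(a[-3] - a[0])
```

a[-1] = a[-1]*a[1] = 6*9 = 54 → [1, 9, 0, 54]
a[-1] = a[0]+a[1] = 1+9 = 10 → [1, 9, 0, 10]
a[-1] = a[-1]-a[-1] = 10-10 = 0 → [1, 9, 0, 0]
insert 9 at 2 → [1, 9, 9, 0, 0]
a[-1] = a[1]+a[-1] = 9+0 = 9 → [1, 9, 9, 0, 9]
a[-3]-a[0] = 9-1 = 8

8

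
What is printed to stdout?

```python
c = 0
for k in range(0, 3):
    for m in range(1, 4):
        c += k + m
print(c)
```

27

k=0,m=1: c = 0+1 = 1
k=0,m=2: c = 1+2 = 3
k=0,m=3: c = 3+3 = 6
k=1,m=1: c = 6+2 = 8
k=1,m=2: c = 8+3 = 11
k=1,m=3: c = 11+4 = 15
k=2,m=1: c = 15+3 = 18
k=2,m=2: c = 18+4 = 22
k=2,m=3: c = 22+5 = 27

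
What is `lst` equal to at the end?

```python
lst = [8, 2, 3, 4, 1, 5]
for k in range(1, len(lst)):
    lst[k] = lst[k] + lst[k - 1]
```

k=1: lst[1] = 2+8 = 10 → [8, 10, 3, 4, 1, 5]
k=2: lst[2] = 3+10 = 13 → [8, 10, 13, 4, 1, 5]
k=3: lst[3] = 4+13 = 17 → [8, 10, 13, 17, 1, 5]
k=4: lst[4] = 1+17 = 18 → [8, 10, 13, 17, 18, 5]
k=5: lst[5] = 5+18 = 23 → [8, 10, 13, 17, 18, 23]

[8, 10, 13, 17, 18, 23]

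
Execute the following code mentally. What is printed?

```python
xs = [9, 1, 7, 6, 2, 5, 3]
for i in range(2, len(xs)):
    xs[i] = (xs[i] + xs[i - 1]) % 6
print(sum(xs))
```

i=2: xs[2] = (7+1)%6 = 2 → [9, 1, 2, 6, 2, 5, 3]
i=3: xs[3] = (6+2)%6 = 2 → [9, 1, 2, 2, 2, 5, 3]
i=4: xs[4] = (2+2)%6 = 4 → [9, 1, 2, 2, 4, 5, 3]
i=5: xs[5] = (5+4)%6 = 3 → [9, 1, 2, 2, 4, 3, 3]
i=6: xs[6] = (3+3)%6 = 0 → [9, 1, 2, 2, 4, 3, 0]
sum = 21

21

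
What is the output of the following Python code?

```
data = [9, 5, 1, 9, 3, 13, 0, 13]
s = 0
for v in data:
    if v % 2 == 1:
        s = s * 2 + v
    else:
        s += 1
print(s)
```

877

v=9: odd, s = 0*2+9 = 9
v=5: odd, s = 9*2+5 = 23
v=1: odd, s = 23*2+1 = 47
v=9: odd, s = 47*2+9 = 103
v=3: odd, s = 103*2+3 = 209
v=13: odd, s = 209*2+13 = 431
v=0: not odd, s = 431+1 = 432
v=13: odd, s = 432*2+13 = 877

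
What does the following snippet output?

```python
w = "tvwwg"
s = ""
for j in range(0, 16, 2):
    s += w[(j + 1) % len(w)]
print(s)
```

j=0: add w[1]='v' → 'v'
j=2: add w[3]='w' → 'vw'
j=4: add w[0]='t' → 'vwt'
j=6: add w[2]='w' → 'vwtw'
j=8: add w[4]='g' → 'vwtwg'
j=10: add w[1]='v' → 'vwtwgv'
j=12: add w[3]='w' → 'vwtwgvw'
j=14: add w[0]='t' → 'vwtwgvwt'

vwtwgvwt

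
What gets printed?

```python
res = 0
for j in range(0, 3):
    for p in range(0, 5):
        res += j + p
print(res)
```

45

j=0,p=0: res = 0+0 = 0
j=0,p=1: res = 0+1 = 1
j=0,p=2: res = 1+2 = 3
j=0,p=3: res = 3+3 = 6
j=0,p=4: res = 6+4 = 10
j=1,p=0: res = 10+1 = 11
j=1,p=1: res = 11+2 = 13
j=1,p=2: res = 13+3 = 16
j=1,p=3: res = 16+4 = 20
j=1,p=4: res = 20+5 = 25
j=2,p=0: res = 25+2 = 27
j=2,p=1: res = 27+3 = 30
j=2,p=2: res = 30+4 = 34
j=2,p=3: res = 34+5 = 39
j=2,p=4: res = 39+6 = 45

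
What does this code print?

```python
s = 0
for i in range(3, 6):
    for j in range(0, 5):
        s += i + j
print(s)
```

i=3,j=0: s = 0+3 = 3
i=3,j=1: s = 3+4 = 7
i=3,j=2: s = 7+5 = 12
i=3,j=3: s = 12+6 = 18
i=3,j=4: s = 18+7 = 25
i=4,j=0: s = 25+4 = 29
i=4,j=1: s = 29+5 = 34
i=4,j=2: s = 34+6 = 40
i=4,j=3: s = 40+7 = 47
i=4,j=4: s = 47+8 = 55
i=5,j=0: s = 55+5 = 60
i=5,j=1: s = 60+6 = 66
i=5,j=2: s = 66+7 = 73
i=5,j=3: s = 73+8 = 81
i=5,j=4: s = 81+9 = 90

90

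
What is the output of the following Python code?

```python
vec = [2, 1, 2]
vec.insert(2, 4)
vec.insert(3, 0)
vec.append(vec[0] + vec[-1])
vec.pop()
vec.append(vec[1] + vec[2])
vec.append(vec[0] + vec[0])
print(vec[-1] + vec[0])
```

6

insert 4 at 2 → [2, 1, 4, 2]
insert 0 at 3 → [2, 1, 4, 0, 2]
append vec[0]+vec[-1] = 2+2 = 4 → [2, 1, 4, 0, 2, 4]
pop() removes 4 → [2, 1, 4, 0, 2]
append vec[1]+vec[2] = 1+4 = 5 → [2, 1, 4, 0, 2, 5]
append vec[0]+vec[0] = 2+2 = 4 → [2, 1, 4, 0, 2, 5, 4]
vec[-1]+vec[0] = 4+2 = 6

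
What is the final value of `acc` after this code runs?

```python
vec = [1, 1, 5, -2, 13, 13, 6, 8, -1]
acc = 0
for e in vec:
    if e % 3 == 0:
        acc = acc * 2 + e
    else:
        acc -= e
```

e=1: not %3==0, acc = 0-1 = -1
e=1: not %3==0, acc = (-1)-1 = -2
e=5: not %3==0, acc = (-2)-5 = -7
e=-2: not %3==0, acc = (-7)-(-2) = -5
e=13: not %3==0, acc = (-5)-13 = -18
e=13: not %3==0, acc = (-18)-13 = -31
e=6: %3==0, acc = (-31)*2+6 = -56
e=8: not %3==0, acc = (-56)-8 = -64
e=-1: not %3==0, acc = (-64)-(-1) = -63

-63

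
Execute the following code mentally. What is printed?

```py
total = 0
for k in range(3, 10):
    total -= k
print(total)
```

k=3: total = 0-3 = -3
k=4: total = (-3)-4 = -7
k=5: total = (-7)-5 = -12
k=6: total = (-12)-6 = -18
k=7: total = (-18)-7 = -25
k=8: total = (-25)-8 = -33
k=9: total = (-33)-9 = -42

-42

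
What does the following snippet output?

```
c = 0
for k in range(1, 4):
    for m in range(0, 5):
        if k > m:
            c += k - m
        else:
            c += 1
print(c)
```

k=1,m=0: 1>0, c = 0+1 = 1
k=1,m=1: not 1>1, c = 1+1 = 2
k=1,m=2: not 1>2, c = 2+1 = 3
k=1,m=3: not 1>3, c = 3+1 = 4
k=1,m=4: not 1>4, c = 4+1 = 5
k=2,m=0: 2>0, c = 5+2 = 7
k=2,m=1: 2>1, c = 7+1 = 8
k=2,m=2: not 2>2, c = 8+1 = 9
k=2,m=3: not 2>3, c = 9+1 = 10
k=2,m=4: not 2>4, c = 10+1 = 11
k=3,m=0: 3>0, c = 11+3 = 14
k=3,m=1: 3>1, c = 14+2 = 16
k=3,m=2: 3>2, c = 16+1 = 17
k=3,m=3: not 3>3, c = 17+1 = 18
k=3,m=4: not 3>4, c = 18+1 = 19

19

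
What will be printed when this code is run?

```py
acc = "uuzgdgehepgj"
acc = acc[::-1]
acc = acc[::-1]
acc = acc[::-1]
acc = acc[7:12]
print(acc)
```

reverse → 'jgpehegdgzuu'
reverse → 'uuzgdgehepgj'
reverse → 'jgpehegdgzuu'
slice [7:12] → 'dgzuu'

dgzuu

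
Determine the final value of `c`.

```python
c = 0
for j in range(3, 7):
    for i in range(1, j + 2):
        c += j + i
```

j=3,i=1: c = 0+4 = 4
j=3,i=2: c = 4+5 = 9
j=3,i=3: c = 9+6 = 15
j=3,i=4: c = 15+7 = 22
j=4,i=1: c = 22+5 = 27
j=4,i=2: c = 27+6 = 33
j=4,i=3: c = 33+7 = 40
j=4,i=4: c = 40+8 = 48
j=4,i=5: c = 48+9 = 57
j=5,i=1: c = 57+6 = 63
j=5,i=2: c = 63+7 = 70
j=5,i=3: c = 70+8 = 78
j=5,i=4: c = 78+9 = 87
j=5,i=5: c = 87+10 = 97
j=5,i=6: c = 97+11 = 108
j=6,i=1: c = 108+7 = 115
j=6,i=2: c = 115+8 = 123
j=6,i=3: c = 123+9 = 132
j=6,i=4: c = 132+10 = 142
j=6,i=5: c = 142+11 = 153
j=6,i=6: c = 153+12 = 165
j=6,i=7: c = 165+13 = 178

178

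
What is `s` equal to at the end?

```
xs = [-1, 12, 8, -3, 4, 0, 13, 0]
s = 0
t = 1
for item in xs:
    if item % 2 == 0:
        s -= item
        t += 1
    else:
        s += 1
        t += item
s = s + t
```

-6

item=-1: not even, s = 0+1 = 1; t=0
item=12: even, s = 1-12 = -11; t=1
item=8: even, s = (-11)-8 = -19; t=2
item=-3: not even, s = (-19)+1 = -18; t=-1
item=4: even, s = (-18)-4 = -22; t=0
item=0: even, s = (-22)-0 = -22; t=1
item=13: not even, s = (-22)+1 = -21; t=14
item=0: even, s = (-21)-0 = -21; t=15
s+t = (-21)+15 = -6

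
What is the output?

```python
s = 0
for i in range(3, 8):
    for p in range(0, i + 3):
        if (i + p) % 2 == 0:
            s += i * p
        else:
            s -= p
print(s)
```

i=3,p=0: odd sum, s = 0-0 = 0
i=3,p=1: even sum, s = 0+3 = 3
i=3,p=2: odd sum, s = 3-2 = 1
i=3,p=3: even sum, s = 1+9 = 10
i=3,p=4: odd sum, s = 10-4 = 6
i=3,p=5: even sum, s = 6+15 = 21
i=4,p=0: even sum, s = 21+0 = 21
i=4,p=1: odd sum, s = 21-1 = 20
i=4,p=2: even sum, s = 20+8 = 28
i=4,p=3: odd sum, s = 28-3 = 25
i=4,p=4: even sum, s = 25+16 = 41
i=4,p=5: odd sum, s = 41-5 = 36
i=4,p=6: even sum, s = 36+24 = 60
i=5,p=0: odd sum, s = 60-0 = 60
i=5,p=1: even sum, s = 60+5 = 65
i=5,p=2: odd sum, s = 65-2 = 63
i=5,p=3: even sum, s = 63+15 = 78
i=5,p=4: odd sum, s = 78-4 = 74
i=5,p=5: even sum, s = 74+25 = 99
i=5,p=6: odd sum, s = 99-6 = 93
i=5,p=7: even sum, s = 93+35 = 128
i=6,p=0: even sum, s = 128+0 = 128
i=6,p=1: odd sum, s = 128-1 = 127
i=6,p=2: even sum, s = 127+12 = 139
i=6,p=3: odd sum, s = 139-3 = 136
i=6,p=4: even sum, s = 136+24 = 160
i=6,p=5: odd sum, s = 160-5 = 155
i=6,p=6: even sum, s = 155+36 = 191
i=6,p=7: odd sum, s = 191-7 = 184
i=6,p=8: even sum, s = 184+48 = 232
i=7,p=0: odd sum, s = 232-0 = 232
i=7,p=1: even sum, s = 232+7 = 239
i=7,p=2: odd sum, s = 239-2 = 237
i=7,p=3: even sum, s = 237+21 = 258
i=7,p=4: odd sum, s = 258-4 = 254
i=7,p=5: even sum, s = 254+35 = 289
i=7,p=6: odd sum, s = 289-6 = 283
i=7,p=7: even sum, s = 283+49 = 332
i=7,p=8: odd sum, s = 332-8 = 324
i=7,p=9: even sum, s = 324+63 = 387

387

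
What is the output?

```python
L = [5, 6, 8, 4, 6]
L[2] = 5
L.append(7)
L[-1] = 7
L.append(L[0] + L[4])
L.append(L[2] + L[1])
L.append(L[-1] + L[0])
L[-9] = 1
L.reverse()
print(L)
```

[16, 11, 11, 7, 6, 4, 5, 6, 1]

L[2] = 5 → [5, 6, 5, 4, 6]
append 7 → [5, 6, 5, 4, 6, 7]
L[-1] = 7 → [5, 6, 5, 4, 6, 7]
append L[0]+L[4] = 5+6 = 11 → [5, 6, 5, 4, 6, 7, 11]
append L[2]+L[1] = 5+6 = 11 → [5, 6, 5, 4, 6, 7, 11, 11]
append L[-1]+L[0] = 11+5 = 16 → [5, 6, 5, 4, 6, 7, 11, 11, 16]
L[-9] = 1 → [1, 6, 5, 4, 6, 7, 11, 11, 16]
reverse → [16, 11, 11, 7, 6, 4, 5, 6, 1]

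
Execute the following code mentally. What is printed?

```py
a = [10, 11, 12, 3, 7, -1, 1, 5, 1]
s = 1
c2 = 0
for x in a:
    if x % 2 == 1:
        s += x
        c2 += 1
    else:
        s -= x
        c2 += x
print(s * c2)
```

174

x=10: not odd, s = 1-10 = -9; c2=10
x=11: odd, s = (-9)+11 = 2; c2=11
x=12: not odd, s = 2-12 = -10; c2=23
x=3: odd, s = (-10)+3 = -7; c2=24
x=7: odd, s = (-7)+7 = 0; c2=25
x=-1: odd, s = 0+(-1) = -1; c2=26
x=1: odd, s = (-1)+1 = 0; c2=27
x=5: odd, s = 0+5 = 5; c2=28
x=1: odd, s = 5+1 = 6; c2=29
s*c2 = 6*29 = 174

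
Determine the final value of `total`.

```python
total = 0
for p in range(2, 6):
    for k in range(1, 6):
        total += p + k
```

p=2,k=1: total = 0+3 = 3
p=2,k=2: total = 3+4 = 7
p=2,k=3: total = 7+5 = 12
p=2,k=4: total = 12+6 = 18
p=2,k=5: total = 18+7 = 25
p=3,k=1: total = 25+4 = 29
p=3,k=2: total = 29+5 = 34
p=3,k=3: total = 34+6 = 40
p=3,k=4: total = 40+7 = 47
p=3,k=5: total = 47+8 = 55
p=4,k=1: total = 55+5 = 60
p=4,k=2: total = 60+6 = 66
p=4,k=3: total = 66+7 = 73
p=4,k=4: total = 73+8 = 81
p=4,k=5: total = 81+9 = 90
p=5,k=1: total = 90+6 = 96
p=5,k=2: total = 96+7 = 103
p=5,k=3: total = 103+8 = 111
p=5,k=4: total = 111+9 = 120
p=5,k=5: total = 120+10 = 130

130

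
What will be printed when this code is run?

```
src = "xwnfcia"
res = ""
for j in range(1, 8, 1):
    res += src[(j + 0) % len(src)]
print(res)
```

j=1: add src[1]='w' → 'w'
j=2: add src[2]='n' → 'wn'
j=3: add src[3]='f' → 'wnf'
j=4: add src[4]='c' → 'wnfc'
j=5: add src[5]='i' → 'wnfci'
j=6: add src[6]='a' → 'wnfcia'
j=7: add src[0]='x' → 'wnfciax'

wnfciax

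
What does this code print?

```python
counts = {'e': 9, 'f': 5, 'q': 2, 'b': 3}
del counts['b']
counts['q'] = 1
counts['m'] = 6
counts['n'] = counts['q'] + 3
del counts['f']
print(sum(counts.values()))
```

del 'b' → {'e': 9, 'f': 5, 'q': 2}
counts['q'] = 1 → {'e': 9, 'f': 5, 'q': 1}
counts['m'] = 6 → {'e': 9, 'f': 5, 'q': 1, 'm': 6}
counts['n'] = counts['q']+3 = 4 → {'e': 9, 'f': 5, 'q': 1, 'm': 6, 'n': 4}
del 'f' → {'e': 9, 'q': 1, 'm': 6, 'n': 4}
sum of values = 20

20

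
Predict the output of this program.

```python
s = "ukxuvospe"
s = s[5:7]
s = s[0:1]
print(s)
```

o

slice [5:7] → 'os'
slice [0:1] → 'o'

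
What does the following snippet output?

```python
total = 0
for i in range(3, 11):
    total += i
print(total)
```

52

i=3: total = 0+3 = 3
i=4: total = 3+4 = 7
i=5: total = 7+5 = 12
i=6: total = 12+6 = 18
i=7: total = 18+7 = 25
i=8: total = 25+8 = 33
i=9: total = 33+9 = 42
i=10: total = 42+10 = 52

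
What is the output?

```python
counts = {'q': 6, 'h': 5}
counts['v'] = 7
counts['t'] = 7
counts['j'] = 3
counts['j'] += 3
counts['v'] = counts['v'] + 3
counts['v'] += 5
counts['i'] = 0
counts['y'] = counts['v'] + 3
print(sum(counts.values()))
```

counts['v'] = 7 → {'q': 6, 'h': 5, 'v': 7}
counts['t'] = 7 → {'q': 6, 'h': 5, 'v': 7, 't': 7}
counts['j'] = 3 → {'q': 6, 'h': 5, 'v': 7, 't': 7, 'j': 3}
counts['j'] = 3+3 = 6 → {'q': 6, 'h': 5, 'v': 7, 't': 7, 'j': 6}
counts['v'] = counts['v']+3 = 10 → {'q': 6, 'h': 5, 'v': 10, 't': 7, 'j': 6}
counts['v'] = 10+5 = 15 → {'q': 6, 'h': 5, 'v': 15, 't': 7, 'j': 6}
counts['i'] = 0 → {'q': 6, 'h': 5, 'v': 15, 't': 7, 'j': 6, 'i': 0}
counts['y'] = counts['v']+3 = 18 → {'q': 6, 'h': 5, 'v': 15, 't': 7, 'j': 6, 'i': 0, 'y': 18}
sum of values = 57

57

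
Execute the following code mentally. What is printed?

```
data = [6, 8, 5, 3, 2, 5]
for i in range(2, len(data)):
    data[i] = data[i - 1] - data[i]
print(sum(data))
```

8

i=2: data[2] = 8-5 = 3 → [6, 8, 3, 3, 2, 5]
i=3: data[3] = 3-3 = 0 → [6, 8, 3, 0, 2, 5]
i=4: data[4] = 0-2 = -2 → [6, 8, 3, 0, -2, 5]
i=5: data[5] = (-2)-5 = -7 → [6, 8, 3, 0, -2, -7]
sum = 8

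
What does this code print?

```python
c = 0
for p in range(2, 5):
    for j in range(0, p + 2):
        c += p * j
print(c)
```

102

p=2,j=0: c = 0+0 = 0
p=2,j=1: c = 0+2 = 2
p=2,j=2: c = 2+4 = 6
p=2,j=3: c = 6+6 = 12
p=3,j=0: c = 12+0 = 12
p=3,j=1: c = 12+3 = 15
p=3,j=2: c = 15+6 = 21
p=3,j=3: c = 21+9 = 30
p=3,j=4: c = 30+12 = 42
p=4,j=0: c = 42+0 = 42
p=4,j=1: c = 42+4 = 46
p=4,j=2: c = 46+8 = 54
p=4,j=3: c = 54+12 = 66
p=4,j=4: c = 66+16 = 82
p=4,j=5: c = 82+20 = 102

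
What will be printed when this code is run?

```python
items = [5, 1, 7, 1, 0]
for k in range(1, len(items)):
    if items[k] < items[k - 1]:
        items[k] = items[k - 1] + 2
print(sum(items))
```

k=1: 1<5, items[1] = 5+2 = 7 → [5, 7, 7, 1, 0]
k=2: 7>=7, unchanged → [5, 7, 7, 1, 0]
k=3: 1<7, items[3] = 7+2 = 9 → [5, 7, 7, 9, 0]
k=4: 0<9, items[4] = 9+2 = 11 → [5, 7, 7, 9, 11]
sum = 39

39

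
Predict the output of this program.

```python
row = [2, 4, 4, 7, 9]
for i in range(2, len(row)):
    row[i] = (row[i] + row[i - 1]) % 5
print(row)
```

[2, 4, 3, 0, 4]

i=2: row[2] = (4+4)%5 = 3 → [2, 4, 3, 7, 9]
i=3: row[3] = (7+3)%5 = 0 → [2, 4, 3, 0, 9]
i=4: row[4] = (9+0)%5 = 4 → [2, 4, 3, 0, 4]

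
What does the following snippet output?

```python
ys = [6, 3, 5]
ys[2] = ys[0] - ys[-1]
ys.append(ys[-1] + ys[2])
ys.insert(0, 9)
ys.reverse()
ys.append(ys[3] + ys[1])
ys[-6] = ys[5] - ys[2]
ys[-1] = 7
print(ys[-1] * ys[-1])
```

49

ys[2] = ys[0]-ys[-1] = 6-5 = 1 → [6, 3, 1]
append ys[-1]+ys[2] = 1+1 = 2 → [6, 3, 1, 2]
insert 9 at 0 → [9, 6, 3, 1, 2]
reverse → [2, 1, 3, 6, 9]
append ys[3]+ys[1] = 6+1 = 7 → [2, 1, 3, 6, 9, 7]
ys[-6] = ys[5]-ys[2] = 7-3 = 4 → [4, 1, 3, 6, 9, 7]
ys[-1] = 7 → [4, 1, 3, 6, 9, 7]
ys[-1]*ys[-1] = 7*7 = 49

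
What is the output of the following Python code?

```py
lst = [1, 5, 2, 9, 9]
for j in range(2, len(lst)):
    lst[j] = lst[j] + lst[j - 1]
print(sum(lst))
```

54

j=2: lst[2] = 2+5 = 7 → [1, 5, 7, 9, 9]
j=3: lst[3] = 9+7 = 16 → [1, 5, 7, 16, 9]
j=4: lst[4] = 9+16 = 25 → [1, 5, 7, 16, 25]
sum = 54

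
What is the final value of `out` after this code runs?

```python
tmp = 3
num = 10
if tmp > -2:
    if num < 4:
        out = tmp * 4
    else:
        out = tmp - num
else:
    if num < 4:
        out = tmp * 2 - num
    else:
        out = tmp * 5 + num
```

tmp=3, num=10
tmp > -2 is True; num < 4 is False
→ out = tmp - num = -7

-7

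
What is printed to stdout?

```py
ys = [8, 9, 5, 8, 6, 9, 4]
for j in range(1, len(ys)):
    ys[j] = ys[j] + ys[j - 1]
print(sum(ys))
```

207

j=1: ys[1] = 9+8 = 17 → [8, 17, 5, 8, 6, 9, 4]
j=2: ys[2] = 5+17 = 22 → [8, 17, 22, 8, 6, 9, 4]
j=3: ys[3] = 8+22 = 30 → [8, 17, 22, 30, 6, 9, 4]
j=4: ys[4] = 6+30 = 36 → [8, 17, 22, 30, 36, 9, 4]
j=5: ys[5] = 9+36 = 45 → [8, 17, 22, 30, 36, 45, 4]
j=6: ys[6] = 4+45 = 49 → [8, 17, 22, 30, 36, 45, 49]
sum = 207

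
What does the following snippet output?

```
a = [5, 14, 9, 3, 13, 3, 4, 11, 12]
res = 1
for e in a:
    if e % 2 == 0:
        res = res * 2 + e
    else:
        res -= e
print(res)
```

e=5: not even, res = 1-5 = -4
e=14: even, res = (-4)*2+14 = 6
e=9: not even, res = 6-9 = -3
e=3: not even, res = (-3)-3 = -6
e=13: not even, res = (-6)-13 = -19
e=3: not even, res = (-19)-3 = -22
e=4: even, res = (-22)*2+4 = -40
e=11: not even, res = (-40)-11 = -51
e=12: even, res = (-51)*2+12 = -90

-90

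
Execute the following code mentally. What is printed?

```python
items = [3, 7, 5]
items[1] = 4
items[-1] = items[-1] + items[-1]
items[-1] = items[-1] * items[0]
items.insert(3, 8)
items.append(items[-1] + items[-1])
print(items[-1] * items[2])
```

items[1] = 4 → [3, 4, 5]
items[-1] = items[-1]+items[-1] = 5+5 = 10 → [3, 4, 10]
items[-1] = items[-1]*items[0] = 10*3 = 30 → [3, 4, 30]
insert 8 at 3 → [3, 4, 30, 8]
append items[-1]+items[-1] = 8+8 = 16 → [3, 4, 30, 8, 16]
items[-1]*items[2] = 16*30 = 480

480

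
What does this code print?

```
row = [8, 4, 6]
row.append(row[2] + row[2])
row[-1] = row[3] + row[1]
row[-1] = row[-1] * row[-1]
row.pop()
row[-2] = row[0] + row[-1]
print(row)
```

[8, 14, 6]

append row[2]+row[2] = 6+6 = 12 → [8, 4, 6, 12]
row[-1] = row[3]+row[1] = 12+4 = 16 → [8, 4, 6, 16]
row[-1] = row[-1]*row[-1] = 16*16 = 256 → [8, 4, 6, 256]
pop() removes 256 → [8, 4, 6]
row[-2] = row[0]+row[-1] = 8+6 = 14 → [8, 14, 6]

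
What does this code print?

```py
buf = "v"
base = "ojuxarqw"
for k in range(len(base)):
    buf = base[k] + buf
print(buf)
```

wqraxujov

k=0: prepend 'o' → 'ov'
k=1: prepend 'j' → 'jov'
k=2: prepend 'u' → 'ujov'
k=3: prepend 'x' → 'xujov'
k=4: prepend 'a' → 'axujov'
k=5: prepend 'r' → 'raxujov'
k=6: prepend 'q' → 'qraxujov'
k=7: prepend 'w' → 'wqraxujov'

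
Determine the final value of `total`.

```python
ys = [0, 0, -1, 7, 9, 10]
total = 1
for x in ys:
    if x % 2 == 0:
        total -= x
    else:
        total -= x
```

x=0: even, total = 1-0 = 1
x=0: even, total = 1-0 = 1
x=-1: not even, total = 1-(-1) = 2
x=7: not even, total = 2-7 = -5
x=9: not even, total = (-5)-9 = -14
x=10: even, total = (-14)-10 = -24

-24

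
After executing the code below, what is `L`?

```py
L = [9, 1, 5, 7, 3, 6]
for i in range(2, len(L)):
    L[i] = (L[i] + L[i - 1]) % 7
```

i=2: L[2] = (5+1)%7 = 6 → [9, 1, 6, 7, 3, 6]
i=3: L[3] = (7+6)%7 = 6 → [9, 1, 6, 6, 3, 6]
i=4: L[4] = (3+6)%7 = 2 → [9, 1, 6, 6, 2, 6]
i=5: L[5] = (6+2)%7 = 1 → [9, 1, 6, 6, 2, 1]

[9, 1, 6, 6, 2, 1]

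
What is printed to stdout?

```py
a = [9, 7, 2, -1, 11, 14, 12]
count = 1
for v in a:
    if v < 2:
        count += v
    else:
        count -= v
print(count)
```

v=9: not <2, count = 1-9 = -8
v=7: not <2, count = (-8)-7 = -15
v=2: not <2, count = (-15)-2 = -17
v=-1: <2, count = (-17)+(-1) = -18
v=11: not <2, count = (-18)-11 = -29
v=14: not <2, count = (-29)-14 = -43
v=12: not <2, count = (-43)-12 = -55

-55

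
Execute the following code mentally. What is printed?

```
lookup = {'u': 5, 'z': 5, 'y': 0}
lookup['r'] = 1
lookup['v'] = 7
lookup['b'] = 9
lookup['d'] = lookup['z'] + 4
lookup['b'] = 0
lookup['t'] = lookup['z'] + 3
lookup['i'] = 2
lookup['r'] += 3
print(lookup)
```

{'u': 5, 'z': 5, 'y': 0, 'r': 4, 'v': 7, 'b': 0, 'd': 9, 't': 8, 'i': 2}

lookup['r'] = 1 → {'u': 5, 'z': 5, 'y': 0, 'r': 1}
lookup['v'] = 7 → {'u': 5, 'z': 5, 'y': 0, 'r': 1, 'v': 7}
lookup['b'] = 9 → {'u': 5, 'z': 5, 'y': 0, 'r': 1, 'v': 7, 'b': 9}
lookup['d'] = lookup['z']+4 = 9 → {'u': 5, 'z': 5, 'y': 0, 'r': 1, 'v': 7, 'b': 9, 'd': 9}
lookup['b'] = 0 → {'u': 5, 'z': 5, 'y': 0, 'r': 1, 'v': 7, 'b': 0, 'd': 9}
lookup['t'] = lookup['z']+3 = 8 → {'u': 5, 'z': 5, 'y': 0, 'r': 1, 'v': 7, 'b': 0, 'd': 9, 't': 8}
lookup['i'] = 2 → {'u': 5, 'z': 5, 'y': 0, 'r': 1, 'v': 7, 'b': 0, 'd': 9, 't': 8, 'i': 2}
lookup['r'] = 1+3 = 4 → {'u': 5, 'z': 5, 'y': 0, 'r': 4, 'v': 7, 'b': 0, 'd': 9, 't': 8, 'i': 2}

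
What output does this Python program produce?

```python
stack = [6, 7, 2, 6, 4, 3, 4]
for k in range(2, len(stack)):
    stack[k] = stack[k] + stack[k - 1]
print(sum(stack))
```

104

k=2: stack[2] = 2+7 = 9 → [6, 7, 9, 6, 4, 3, 4]
k=3: stack[3] = 6+9 = 15 → [6, 7, 9, 15, 4, 3, 4]
k=4: stack[4] = 4+15 = 19 → [6, 7, 9, 15, 19, 3, 4]
k=5: stack[5] = 3+19 = 22 → [6, 7, 9, 15, 19, 22, 4]
k=6: stack[6] = 4+22 = 26 → [6, 7, 9, 15, 19, 22, 26]
sum = 104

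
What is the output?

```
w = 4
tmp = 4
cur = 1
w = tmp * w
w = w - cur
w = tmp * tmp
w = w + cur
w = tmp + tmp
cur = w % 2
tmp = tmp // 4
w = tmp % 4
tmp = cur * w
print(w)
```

w = 4*4 = 16
w = 16-1 = 15
w = 4*4 = 16
w = 16+1 = 17
w = 4+4 = 8
cur = 8%2 = 0
tmp = 4//4 = 1
w = 1%4 = 1
tmp = 0*1 = 0

1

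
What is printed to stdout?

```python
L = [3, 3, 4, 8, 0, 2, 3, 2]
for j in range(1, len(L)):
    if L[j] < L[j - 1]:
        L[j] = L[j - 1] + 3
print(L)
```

j=1: 3>=3, unchanged → [3, 3, 4, 8, 0, 2, 3, 2]
j=2: 4>=3, unchanged → [3, 3, 4, 8, 0, 2, 3, 2]
j=3: 8>=4, unchanged → [3, 3, 4, 8, 0, 2, 3, 2]
j=4: 0<8, L[4] = 8+3 = 11 → [3, 3, 4, 8, 11, 2, 3, 2]
j=5: 2<11, L[5] = 11+3 = 14 → [3, 3, 4, 8, 11, 14, 3, 2]
j=6: 3<14, L[6] = 14+3 = 17 → [3, 3, 4, 8, 11, 14, 17, 2]
j=7: 2<17, L[7] = 17+3 = 20 → [3, 3, 4, 8, 11, 14, 17, 20]

[3, 3, 4, 8, 11, 14, 17, 20]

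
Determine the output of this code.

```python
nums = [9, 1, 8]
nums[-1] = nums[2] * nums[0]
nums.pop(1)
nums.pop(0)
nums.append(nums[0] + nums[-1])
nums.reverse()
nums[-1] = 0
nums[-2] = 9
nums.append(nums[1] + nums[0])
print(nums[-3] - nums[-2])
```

9

nums[-1] = nums[2]*nums[0] = 8*9 = 72 → [9, 1, 72]
pop(1) removes 1 → [9, 72]
pop(0) removes 9 → [72]
append nums[0]+nums[-1] = 72+72 = 144 → [72, 144]
reverse → [144, 72]
nums[-1] = 0 → [144, 0]
nums[-2] = 9 → [9, 0]
append nums[1]+nums[0] = 0+9 = 9 → [9, 0, 9]
nums[-3]-nums[-2] = 9-0 = 9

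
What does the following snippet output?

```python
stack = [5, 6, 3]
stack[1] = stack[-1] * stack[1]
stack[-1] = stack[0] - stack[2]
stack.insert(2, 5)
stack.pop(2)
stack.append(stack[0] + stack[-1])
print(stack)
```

[5, 18, 2, 7]

stack[1] = stack[-1]*stack[1] = 3*6 = 18 → [5, 18, 3]
stack[-1] = stack[0]-stack[2] = 5-3 = 2 → [5, 18, 2]
insert 5 at 2 → [5, 18, 5, 2]
pop(2) removes 5 → [5, 18, 2]
append stack[0]+stack[-1] = 5+2 = 7 → [5, 18, 2, 7]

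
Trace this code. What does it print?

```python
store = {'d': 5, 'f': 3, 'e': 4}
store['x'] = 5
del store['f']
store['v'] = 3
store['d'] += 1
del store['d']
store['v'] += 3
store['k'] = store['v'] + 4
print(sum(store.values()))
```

store['x'] = 5 → {'d': 5, 'f': 3, 'e': 4, 'x': 5}
del 'f' → {'d': 5, 'e': 4, 'x': 5}
store['v'] = 3 → {'d': 5, 'e': 4, 'x': 5, 'v': 3}
store['d'] = 5+1 = 6 → {'d': 6, 'e': 4, 'x': 5, 'v': 3}
del 'd' → {'e': 4, 'x': 5, 'v': 3}
store['v'] = 3+3 = 6 → {'e': 4, 'x': 5, 'v': 6}
store['k'] = store['v']+4 = 10 → {'e': 4, 'x': 5, 'v': 6, 'k': 10}
sum of values = 25

25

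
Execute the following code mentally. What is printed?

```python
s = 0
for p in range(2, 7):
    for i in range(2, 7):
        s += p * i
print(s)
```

400

p=2,i=2: s = 0+4 = 4
p=2,i=3: s = 4+6 = 10
p=2,i=4: s = 10+8 = 18
p=2,i=5: s = 18+10 = 28
p=2,i=6: s = 28+12 = 40
p=3,i=2: s = 40+6 = 46
p=3,i=3: s = 46+9 = 55
p=3,i=4: s = 55+12 = 67
p=3,i=5: s = 67+15 = 82
p=3,i=6: s = 82+18 = 100
p=4,i=2: s = 100+8 = 108
p=4,i=3: s = 108+12 = 120
p=4,i=4: s = 120+16 = 136
p=4,i=5: s = 136+20 = 156
p=4,i=6: s = 156+24 = 180
p=5,i=2: s = 180+10 = 190
p=5,i=3: s = 190+15 = 205
p=5,i=4: s = 205+20 = 225
p=5,i=5: s = 225+25 = 250
p=5,i=6: s = 250+30 = 280
p=6,i=2: s = 280+12 = 292
p=6,i=3: s = 292+18 = 310
p=6,i=4: s = 310+24 = 334
p=6,i=5: s = 334+30 = 364
p=6,i=6: s = 364+36 = 400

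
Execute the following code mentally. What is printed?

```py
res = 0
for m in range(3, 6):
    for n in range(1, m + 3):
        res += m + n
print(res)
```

138

m=3,n=1: res = 0+4 = 4
m=3,n=2: res = 4+5 = 9
m=3,n=3: res = 9+6 = 15
m=3,n=4: res = 15+7 = 22
m=3,n=5: res = 22+8 = 30
m=4,n=1: res = 30+5 = 35
m=4,n=2: res = 35+6 = 41
m=4,n=3: res = 41+7 = 48
m=4,n=4: res = 48+8 = 56
m=4,n=5: res = 56+9 = 65
m=4,n=6: res = 65+10 = 75
m=5,n=1: res = 75+6 = 81
m=5,n=2: res = 81+7 = 88
m=5,n=3: res = 88+8 = 96
m=5,n=4: res = 96+9 = 105
m=5,n=5: res = 105+10 = 115
m=5,n=6: res = 115+11 = 126
m=5,n=7: res = 126+12 = 138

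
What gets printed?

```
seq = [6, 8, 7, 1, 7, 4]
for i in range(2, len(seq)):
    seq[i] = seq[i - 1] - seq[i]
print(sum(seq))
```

-3

i=2: seq[2] = 8-7 = 1 → [6, 8, 1, 1, 7, 4]
i=3: seq[3] = 1-1 = 0 → [6, 8, 1, 0, 7, 4]
i=4: seq[4] = 0-7 = -7 → [6, 8, 1, 0, -7, 4]
i=5: seq[5] = (-7)-4 = -11 → [6, 8, 1, 0, -7, -11]
sum = -3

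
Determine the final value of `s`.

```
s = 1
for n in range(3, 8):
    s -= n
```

n=3: s = 1-3 = -2
n=4: s = (-2)-4 = -6
n=5: s = (-6)-5 = -11
n=6: s = (-11)-6 = -17
n=7: s = (-17)-7 = -24

-24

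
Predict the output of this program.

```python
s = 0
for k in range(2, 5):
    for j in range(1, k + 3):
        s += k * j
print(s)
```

149

k=2,j=1: s = 0+2 = 2
k=2,j=2: s = 2+4 = 6
k=2,j=3: s = 6+6 = 12
k=2,j=4: s = 12+8 = 20
k=3,j=1: s = 20+3 = 23
k=3,j=2: s = 23+6 = 29
k=3,j=3: s = 29+9 = 38
k=3,j=4: s = 38+12 = 50
k=3,j=5: s = 50+15 = 65
k=4,j=1: s = 65+4 = 69
k=4,j=2: s = 69+8 = 77
k=4,j=3: s = 77+12 = 89
k=4,j=4: s = 89+16 = 105
k=4,j=5: s = 105+20 = 125
k=4,j=6: s = 125+24 = 149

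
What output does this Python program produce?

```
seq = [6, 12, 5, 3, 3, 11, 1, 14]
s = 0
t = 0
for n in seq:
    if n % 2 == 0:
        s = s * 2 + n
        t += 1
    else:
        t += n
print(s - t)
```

n=6: even, s = 0*2+6 = 6; t=1
n=12: even, s = 6*2+12 = 24; t=2
n=5: not even; t=7
n=3: not even; t=10
n=3: not even; t=13
n=11: not even; t=24
n=1: not even; t=25
n=14: even, s = 24*2+14 = 62; t=26
s-t = 62-26 = 36

36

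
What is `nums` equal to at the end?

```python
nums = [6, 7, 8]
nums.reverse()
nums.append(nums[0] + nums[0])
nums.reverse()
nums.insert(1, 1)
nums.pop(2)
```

[16, 1, 7, 8]

reverse → [8, 7, 6]
append nums[0]+nums[0] = 8+8 = 16 → [8, 7, 6, 16]
reverse → [16, 6, 7, 8]
insert 1 at 1 → [16, 1, 6, 7, 8]
pop(2) removes 6 → [16, 1, 7, 8]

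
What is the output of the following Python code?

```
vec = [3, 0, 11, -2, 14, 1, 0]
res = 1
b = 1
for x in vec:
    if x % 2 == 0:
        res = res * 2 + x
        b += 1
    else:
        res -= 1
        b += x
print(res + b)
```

30

x=3: not even, res = 1-1 = 0; b=4
x=0: even, res = 0*2+0 = 0; b=5
x=11: not even, res = 0-1 = -1; b=16
x=-2: even, res = (-1)*2+(-2) = -4; b=17
x=14: even, res = (-4)*2+14 = 6; b=18
x=1: not even, res = 6-1 = 5; b=19
x=0: even, res = 5*2+0 = 10; b=20
res+b = 10+20 = 30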